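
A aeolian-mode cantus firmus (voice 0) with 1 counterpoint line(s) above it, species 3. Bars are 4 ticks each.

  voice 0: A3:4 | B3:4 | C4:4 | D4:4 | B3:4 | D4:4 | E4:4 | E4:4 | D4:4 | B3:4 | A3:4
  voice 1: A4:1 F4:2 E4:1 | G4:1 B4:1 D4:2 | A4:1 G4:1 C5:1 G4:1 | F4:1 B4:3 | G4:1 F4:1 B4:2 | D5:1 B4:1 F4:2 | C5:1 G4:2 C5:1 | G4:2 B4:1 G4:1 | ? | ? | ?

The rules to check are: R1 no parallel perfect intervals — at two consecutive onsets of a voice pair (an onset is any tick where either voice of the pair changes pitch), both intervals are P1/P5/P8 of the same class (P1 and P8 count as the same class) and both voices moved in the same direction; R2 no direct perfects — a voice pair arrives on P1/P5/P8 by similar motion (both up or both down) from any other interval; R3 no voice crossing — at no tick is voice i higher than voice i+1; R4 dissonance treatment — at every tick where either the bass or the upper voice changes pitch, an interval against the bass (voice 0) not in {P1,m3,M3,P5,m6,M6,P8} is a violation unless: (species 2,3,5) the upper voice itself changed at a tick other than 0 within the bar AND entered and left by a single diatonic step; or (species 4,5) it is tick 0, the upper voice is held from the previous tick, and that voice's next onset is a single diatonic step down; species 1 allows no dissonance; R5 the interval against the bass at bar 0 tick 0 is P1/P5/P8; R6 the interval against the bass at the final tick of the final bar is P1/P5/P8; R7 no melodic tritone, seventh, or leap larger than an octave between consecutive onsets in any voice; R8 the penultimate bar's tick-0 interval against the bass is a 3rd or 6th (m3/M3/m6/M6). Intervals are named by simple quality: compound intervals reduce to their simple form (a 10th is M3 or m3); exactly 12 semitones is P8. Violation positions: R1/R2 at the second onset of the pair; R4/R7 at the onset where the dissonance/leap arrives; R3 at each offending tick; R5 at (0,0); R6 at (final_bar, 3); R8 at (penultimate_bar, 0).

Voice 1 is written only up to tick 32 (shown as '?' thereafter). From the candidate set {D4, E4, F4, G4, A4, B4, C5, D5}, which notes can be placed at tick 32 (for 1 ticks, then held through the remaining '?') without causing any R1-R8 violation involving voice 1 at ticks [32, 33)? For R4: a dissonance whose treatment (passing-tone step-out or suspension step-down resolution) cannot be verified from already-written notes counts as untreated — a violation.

D4: violates R2
E4: violates R4
F4: legal
G4: violates R4
A4: legal
B4: legal
C5: violates R4
D5: legal

{A4, B4, D5, F4}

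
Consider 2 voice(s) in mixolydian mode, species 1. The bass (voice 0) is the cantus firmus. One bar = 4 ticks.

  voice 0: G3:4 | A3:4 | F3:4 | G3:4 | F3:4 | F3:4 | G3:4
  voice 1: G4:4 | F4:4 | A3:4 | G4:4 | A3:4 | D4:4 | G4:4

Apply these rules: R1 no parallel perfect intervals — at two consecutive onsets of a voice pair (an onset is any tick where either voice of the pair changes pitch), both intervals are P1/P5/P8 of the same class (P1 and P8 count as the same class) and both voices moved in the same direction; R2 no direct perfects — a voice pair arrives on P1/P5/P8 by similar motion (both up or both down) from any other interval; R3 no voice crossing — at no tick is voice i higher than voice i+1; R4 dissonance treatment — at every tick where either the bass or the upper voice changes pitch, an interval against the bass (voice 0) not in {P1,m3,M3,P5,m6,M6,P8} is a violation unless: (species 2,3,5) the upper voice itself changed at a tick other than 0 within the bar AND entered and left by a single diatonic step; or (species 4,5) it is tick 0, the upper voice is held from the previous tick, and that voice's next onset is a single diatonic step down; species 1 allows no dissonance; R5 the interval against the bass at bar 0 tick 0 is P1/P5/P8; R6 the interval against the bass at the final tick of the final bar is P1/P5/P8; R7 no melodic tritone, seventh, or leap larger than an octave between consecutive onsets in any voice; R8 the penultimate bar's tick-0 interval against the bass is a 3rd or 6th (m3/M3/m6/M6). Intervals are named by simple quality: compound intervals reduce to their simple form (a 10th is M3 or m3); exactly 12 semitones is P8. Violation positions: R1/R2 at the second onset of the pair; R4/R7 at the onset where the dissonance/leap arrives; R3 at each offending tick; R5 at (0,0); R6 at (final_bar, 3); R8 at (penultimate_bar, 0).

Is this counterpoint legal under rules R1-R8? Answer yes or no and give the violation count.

bar 0: v0=G3 v1=G4 (P8)
bar 1: v0=A3 v1=F4 (m6)
bar 2: v0=F3 v1=A3 (M3)
bar 3: v0=G3 v1=G4 (P8)
bar 4: v0=F3 v1=A3 (M3)
bar 5: v0=F3 v1=D4 (M6)
bar 6: v0=G3 v1=G4 (P8)
  R2 @ bar3.0: F3/A3 M3 -> G3/G4 P8 similar
  R7 @ bar3.0: A3->G4 leap 10st
  R7 @ bar4.0: G4->A3 leap 10st
  R2 @ bar6.0: F3/D4 M6 -> G3/G4 P8 similar

No (4 violations)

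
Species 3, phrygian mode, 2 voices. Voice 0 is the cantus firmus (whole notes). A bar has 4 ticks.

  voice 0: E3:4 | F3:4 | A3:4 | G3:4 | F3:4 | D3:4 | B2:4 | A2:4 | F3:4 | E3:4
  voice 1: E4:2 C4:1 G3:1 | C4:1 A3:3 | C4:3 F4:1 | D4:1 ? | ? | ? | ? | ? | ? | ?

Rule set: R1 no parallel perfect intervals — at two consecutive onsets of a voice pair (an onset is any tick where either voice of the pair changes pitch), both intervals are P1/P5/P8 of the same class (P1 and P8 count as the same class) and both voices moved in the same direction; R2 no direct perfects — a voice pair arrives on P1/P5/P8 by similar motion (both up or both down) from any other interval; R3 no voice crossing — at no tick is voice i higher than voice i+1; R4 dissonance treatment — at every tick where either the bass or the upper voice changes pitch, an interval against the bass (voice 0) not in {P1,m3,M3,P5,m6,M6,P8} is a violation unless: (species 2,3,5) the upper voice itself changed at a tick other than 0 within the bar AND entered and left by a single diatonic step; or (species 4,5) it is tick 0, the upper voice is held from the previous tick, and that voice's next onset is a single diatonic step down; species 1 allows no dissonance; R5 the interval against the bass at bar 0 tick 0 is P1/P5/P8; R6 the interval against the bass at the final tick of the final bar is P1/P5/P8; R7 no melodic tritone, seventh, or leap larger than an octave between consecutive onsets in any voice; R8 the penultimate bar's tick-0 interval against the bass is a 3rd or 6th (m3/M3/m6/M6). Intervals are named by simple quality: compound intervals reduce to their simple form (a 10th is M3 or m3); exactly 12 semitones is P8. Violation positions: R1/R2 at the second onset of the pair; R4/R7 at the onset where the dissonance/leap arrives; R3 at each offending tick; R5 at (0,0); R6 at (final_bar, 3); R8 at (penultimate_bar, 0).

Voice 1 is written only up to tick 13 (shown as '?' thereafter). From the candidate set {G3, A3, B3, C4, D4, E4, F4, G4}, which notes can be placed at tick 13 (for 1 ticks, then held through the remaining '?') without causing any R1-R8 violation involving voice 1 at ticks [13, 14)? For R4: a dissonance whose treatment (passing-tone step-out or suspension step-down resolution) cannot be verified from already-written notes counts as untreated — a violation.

{B3, D4, E4, G3, G4}

G3: legal
A3: violates R4
B3: legal
C4: violates R4
D4: legal
E4: legal
F4: violates R4
G4: legal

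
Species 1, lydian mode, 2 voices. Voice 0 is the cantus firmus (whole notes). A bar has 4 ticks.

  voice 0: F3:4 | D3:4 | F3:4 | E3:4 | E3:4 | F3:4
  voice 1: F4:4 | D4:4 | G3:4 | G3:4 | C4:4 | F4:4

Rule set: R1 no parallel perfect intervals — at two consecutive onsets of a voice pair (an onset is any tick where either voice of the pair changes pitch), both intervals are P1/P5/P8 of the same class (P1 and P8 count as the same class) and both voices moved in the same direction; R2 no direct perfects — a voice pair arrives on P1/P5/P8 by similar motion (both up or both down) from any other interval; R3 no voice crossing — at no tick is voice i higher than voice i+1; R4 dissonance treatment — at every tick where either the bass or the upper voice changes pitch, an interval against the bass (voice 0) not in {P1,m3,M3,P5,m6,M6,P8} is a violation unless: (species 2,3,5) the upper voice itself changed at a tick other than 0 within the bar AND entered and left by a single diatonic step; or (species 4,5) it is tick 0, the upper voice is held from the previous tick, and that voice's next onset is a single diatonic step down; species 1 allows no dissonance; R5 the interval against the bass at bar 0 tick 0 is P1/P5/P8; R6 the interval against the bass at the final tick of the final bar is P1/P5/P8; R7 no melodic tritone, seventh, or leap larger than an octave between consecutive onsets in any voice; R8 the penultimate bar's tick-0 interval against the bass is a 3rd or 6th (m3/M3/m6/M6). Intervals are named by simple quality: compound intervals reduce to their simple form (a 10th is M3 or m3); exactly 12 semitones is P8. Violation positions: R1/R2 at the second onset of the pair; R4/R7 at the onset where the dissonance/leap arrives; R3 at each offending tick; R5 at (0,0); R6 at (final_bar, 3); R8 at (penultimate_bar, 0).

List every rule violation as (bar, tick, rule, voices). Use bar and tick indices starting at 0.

bar 0: v0=F3 v1=F4 downbeat P8
bar 1: v0=D3 v1=D4 downbeat P8
bar 2: v0=F3 v1=G3 downbeat M2
bar 3: v0=E3 v1=G3 downbeat m3
bar 4: v0=E3 v1=C4 downbeat m6
bar 5: v0=F3 v1=F4 downbeat P8
  -> R1 @ bar 1 tick 0 v(0, 1): F3/F4 P8 -> D3/D4 P8 similar
  -> R4 @ bar 2 tick 0 v(0, 1): F3/G3 M2 untreated
  -> R2 @ bar 5 tick 0 v(0, 1): E3/C4 m6 -> F3/F4 P8 similar

(1, 0, R1, (0, 1))
(2, 0, R4, (0, 1))
(5, 0, R2, (0, 1))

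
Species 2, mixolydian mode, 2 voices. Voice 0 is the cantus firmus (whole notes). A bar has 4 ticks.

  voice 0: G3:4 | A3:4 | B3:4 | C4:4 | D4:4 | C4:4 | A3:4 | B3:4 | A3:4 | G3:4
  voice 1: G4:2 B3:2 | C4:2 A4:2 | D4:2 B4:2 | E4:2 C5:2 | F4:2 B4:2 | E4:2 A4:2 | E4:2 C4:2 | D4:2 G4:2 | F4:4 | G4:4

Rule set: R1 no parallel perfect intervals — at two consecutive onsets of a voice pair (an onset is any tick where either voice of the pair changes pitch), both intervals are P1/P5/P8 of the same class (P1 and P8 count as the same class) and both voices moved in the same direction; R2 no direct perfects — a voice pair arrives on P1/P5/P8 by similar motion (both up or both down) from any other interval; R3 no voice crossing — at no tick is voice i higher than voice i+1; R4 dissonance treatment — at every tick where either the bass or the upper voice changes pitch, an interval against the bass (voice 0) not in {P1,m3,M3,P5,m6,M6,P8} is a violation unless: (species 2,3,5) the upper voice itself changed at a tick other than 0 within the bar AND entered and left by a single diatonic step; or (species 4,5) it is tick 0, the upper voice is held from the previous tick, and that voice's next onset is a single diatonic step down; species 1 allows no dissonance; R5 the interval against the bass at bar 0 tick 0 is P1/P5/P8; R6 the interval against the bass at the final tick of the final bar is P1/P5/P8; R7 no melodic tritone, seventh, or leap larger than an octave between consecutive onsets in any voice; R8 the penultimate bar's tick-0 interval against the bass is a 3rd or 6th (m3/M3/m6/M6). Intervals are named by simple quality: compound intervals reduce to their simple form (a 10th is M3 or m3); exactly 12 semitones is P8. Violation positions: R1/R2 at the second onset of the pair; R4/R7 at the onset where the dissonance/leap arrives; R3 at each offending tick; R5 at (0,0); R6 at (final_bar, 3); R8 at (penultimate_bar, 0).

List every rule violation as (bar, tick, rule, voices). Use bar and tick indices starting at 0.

bar 0: v0=G3 v1=G4 downbeat P8
bar 1: v0=A3 v1=C4 downbeat m3
bar 2: v0=B3 v1=D4 downbeat m3
bar 3: v0=C4 v1=E4 downbeat M3
bar 4: v0=D4 v1=F4 downbeat m3
bar 5: v0=C4 v1=E4 downbeat M3
bar 6: v0=A3 v1=E4 downbeat P5
bar 7: v0=B3 v1=D4 downbeat m3
bar 8: v0=A3 v1=F4 downbeat m6
bar 9: v0=G3 v1=G4 downbeat P8
  -> R7 @ bar 4 tick 2 v(1,): F4->B4 leap 6st
  -> R2 @ bar 6 tick 0 v(0, 1): C4/A4 M6 -> A3/E4 P5 similar

(4, 2, R7, (1,))
(6, 0, R2, (0, 1))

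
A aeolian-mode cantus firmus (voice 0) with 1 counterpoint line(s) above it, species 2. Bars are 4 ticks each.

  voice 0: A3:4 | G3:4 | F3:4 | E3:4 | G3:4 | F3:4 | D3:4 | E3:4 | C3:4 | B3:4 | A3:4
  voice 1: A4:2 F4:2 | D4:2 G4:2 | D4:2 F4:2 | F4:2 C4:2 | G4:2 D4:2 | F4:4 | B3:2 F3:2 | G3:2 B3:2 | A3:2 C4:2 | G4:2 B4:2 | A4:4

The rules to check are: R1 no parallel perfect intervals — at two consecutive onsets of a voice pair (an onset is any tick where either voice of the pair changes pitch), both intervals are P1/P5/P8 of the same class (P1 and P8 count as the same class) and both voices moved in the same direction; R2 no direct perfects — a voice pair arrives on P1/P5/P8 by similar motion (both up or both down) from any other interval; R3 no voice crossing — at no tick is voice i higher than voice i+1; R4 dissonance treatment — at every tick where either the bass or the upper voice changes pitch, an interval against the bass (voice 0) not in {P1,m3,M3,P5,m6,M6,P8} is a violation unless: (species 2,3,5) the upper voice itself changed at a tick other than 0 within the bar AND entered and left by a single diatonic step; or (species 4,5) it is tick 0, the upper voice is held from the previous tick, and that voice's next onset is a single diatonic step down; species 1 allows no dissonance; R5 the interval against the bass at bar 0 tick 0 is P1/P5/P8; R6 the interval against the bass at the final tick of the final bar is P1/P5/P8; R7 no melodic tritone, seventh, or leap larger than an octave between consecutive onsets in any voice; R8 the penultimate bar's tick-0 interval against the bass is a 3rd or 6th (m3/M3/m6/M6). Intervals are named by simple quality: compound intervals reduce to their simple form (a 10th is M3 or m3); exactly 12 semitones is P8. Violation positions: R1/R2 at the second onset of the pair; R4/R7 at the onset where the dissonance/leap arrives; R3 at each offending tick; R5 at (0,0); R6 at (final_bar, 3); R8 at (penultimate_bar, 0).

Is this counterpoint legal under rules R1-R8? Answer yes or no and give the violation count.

bar 0: v0=A3 v1=A4 (P8)
bar 1: v0=G3 v1=D4 (P5)
bar 2: v0=F3 v1=D4 (M6)
bar 3: v0=E3 v1=F4 (m2)
bar 4: v0=G3 v1=G4 (P8)
bar 5: v0=F3 v1=F4 (P8)
bar 6: v0=D3 v1=B3 (M6)
bar 7: v0=E3 v1=G3 (m3)
bar 8: v0=C3 v1=A3 (M6)
bar 9: v0=B3 v1=G4 (m6)
bar 10: v0=A3 v1=A4 (P8)
  R2 @ bar1.0: A3/F4 m6 -> G3/D4 P5 similar
  R4 @ bar3.0: E3/F4 m2 untreated
  R2 @ bar4.0: E3/C4 m6 -> G3/G4 P8 similar
  R7 @ bar6.0: F4->B3 leap 6st
  R7 @ bar6.2: B3->F3 leap 6st
  R7 @ bar9.0: C3->B3 leap 11st
  R1 @ bar10.0: B3/B4 P8 -> A3/A4 P8 similar

No (7 violations)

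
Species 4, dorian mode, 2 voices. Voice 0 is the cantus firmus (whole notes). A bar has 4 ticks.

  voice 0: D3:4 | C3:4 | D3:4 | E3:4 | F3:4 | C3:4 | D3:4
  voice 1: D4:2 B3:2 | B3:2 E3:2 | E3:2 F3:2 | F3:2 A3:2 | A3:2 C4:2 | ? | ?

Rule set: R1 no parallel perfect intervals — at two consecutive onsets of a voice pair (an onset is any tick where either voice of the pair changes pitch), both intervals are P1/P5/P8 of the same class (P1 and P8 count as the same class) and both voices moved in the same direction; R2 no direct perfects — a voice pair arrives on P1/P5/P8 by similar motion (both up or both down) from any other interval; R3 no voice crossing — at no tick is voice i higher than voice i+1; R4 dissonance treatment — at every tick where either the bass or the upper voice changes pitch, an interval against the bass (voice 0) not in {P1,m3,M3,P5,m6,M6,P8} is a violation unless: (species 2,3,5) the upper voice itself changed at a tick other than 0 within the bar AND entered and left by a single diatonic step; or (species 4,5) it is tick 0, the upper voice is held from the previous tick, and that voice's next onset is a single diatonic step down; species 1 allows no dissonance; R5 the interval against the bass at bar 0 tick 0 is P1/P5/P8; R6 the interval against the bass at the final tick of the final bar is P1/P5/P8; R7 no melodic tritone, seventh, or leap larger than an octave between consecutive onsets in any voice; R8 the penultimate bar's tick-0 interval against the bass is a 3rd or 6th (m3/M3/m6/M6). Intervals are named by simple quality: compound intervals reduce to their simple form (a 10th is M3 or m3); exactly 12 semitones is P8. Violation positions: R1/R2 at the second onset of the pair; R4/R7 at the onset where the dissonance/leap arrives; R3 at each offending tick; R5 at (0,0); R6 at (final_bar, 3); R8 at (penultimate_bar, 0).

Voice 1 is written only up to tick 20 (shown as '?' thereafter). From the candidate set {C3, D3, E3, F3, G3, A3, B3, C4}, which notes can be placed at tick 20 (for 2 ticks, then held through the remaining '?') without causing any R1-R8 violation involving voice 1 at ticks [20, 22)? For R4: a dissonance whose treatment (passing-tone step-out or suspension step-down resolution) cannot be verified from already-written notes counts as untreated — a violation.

C3: violates R2,R8
D3: violates R4,R7,R8
E3: legal
F3: violates R4,R8
G3: violates R1,R8
A3: legal
B3: violates R4,R8
C4: violates R8

{A3, E3}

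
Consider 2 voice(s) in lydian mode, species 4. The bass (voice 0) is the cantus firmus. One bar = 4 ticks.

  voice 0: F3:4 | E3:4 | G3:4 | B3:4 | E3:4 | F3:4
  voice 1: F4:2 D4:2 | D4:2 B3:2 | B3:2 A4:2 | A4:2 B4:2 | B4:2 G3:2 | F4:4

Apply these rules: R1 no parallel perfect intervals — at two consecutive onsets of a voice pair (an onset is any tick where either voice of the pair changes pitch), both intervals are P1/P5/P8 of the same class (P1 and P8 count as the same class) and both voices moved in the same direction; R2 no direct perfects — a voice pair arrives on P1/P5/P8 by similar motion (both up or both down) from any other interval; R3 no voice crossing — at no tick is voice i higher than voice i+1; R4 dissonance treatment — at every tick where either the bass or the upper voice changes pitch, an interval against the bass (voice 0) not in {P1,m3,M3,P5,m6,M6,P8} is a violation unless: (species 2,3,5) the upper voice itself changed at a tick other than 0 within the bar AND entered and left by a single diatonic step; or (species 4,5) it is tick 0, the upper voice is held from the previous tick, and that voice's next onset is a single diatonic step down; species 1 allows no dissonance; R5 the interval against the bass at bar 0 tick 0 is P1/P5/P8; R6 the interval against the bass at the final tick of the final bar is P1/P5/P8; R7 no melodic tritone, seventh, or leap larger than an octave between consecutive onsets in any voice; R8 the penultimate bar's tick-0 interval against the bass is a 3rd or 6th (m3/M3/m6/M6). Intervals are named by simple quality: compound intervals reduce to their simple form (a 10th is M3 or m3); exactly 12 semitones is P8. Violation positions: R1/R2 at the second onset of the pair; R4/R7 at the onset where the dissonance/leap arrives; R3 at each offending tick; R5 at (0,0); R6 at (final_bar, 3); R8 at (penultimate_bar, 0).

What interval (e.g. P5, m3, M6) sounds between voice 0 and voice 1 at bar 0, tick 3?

M6

voice 0=F3 voice 1=D4 -> M6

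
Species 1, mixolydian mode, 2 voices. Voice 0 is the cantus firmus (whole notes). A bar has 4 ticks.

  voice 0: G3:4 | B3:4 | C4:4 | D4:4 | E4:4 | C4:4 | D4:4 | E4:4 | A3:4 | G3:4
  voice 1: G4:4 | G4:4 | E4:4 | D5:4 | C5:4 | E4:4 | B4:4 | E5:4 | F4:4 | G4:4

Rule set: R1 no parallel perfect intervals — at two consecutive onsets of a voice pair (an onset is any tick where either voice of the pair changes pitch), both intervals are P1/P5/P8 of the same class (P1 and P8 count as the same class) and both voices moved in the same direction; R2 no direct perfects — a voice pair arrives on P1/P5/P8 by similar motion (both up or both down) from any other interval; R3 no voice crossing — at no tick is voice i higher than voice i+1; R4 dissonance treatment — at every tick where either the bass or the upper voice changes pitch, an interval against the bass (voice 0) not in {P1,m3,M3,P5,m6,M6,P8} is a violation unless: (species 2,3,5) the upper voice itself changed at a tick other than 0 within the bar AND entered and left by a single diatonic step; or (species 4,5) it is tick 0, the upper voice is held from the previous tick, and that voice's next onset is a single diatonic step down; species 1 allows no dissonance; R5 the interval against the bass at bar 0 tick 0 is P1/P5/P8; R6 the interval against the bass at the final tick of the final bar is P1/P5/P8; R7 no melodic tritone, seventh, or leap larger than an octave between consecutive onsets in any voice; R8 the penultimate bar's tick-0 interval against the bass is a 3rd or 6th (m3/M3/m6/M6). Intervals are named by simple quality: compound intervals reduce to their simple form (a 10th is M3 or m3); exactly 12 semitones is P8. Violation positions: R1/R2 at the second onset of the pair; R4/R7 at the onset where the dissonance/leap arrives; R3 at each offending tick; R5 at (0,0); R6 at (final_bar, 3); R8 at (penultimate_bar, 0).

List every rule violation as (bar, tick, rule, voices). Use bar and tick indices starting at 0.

bar 0: v0=G3 v1=G4 downbeat P8
bar 1: v0=B3 v1=G4 downbeat m6
bar 2: v0=C4 v1=E4 downbeat M3
bar 3: v0=D4 v1=D5 downbeat P8
bar 4: v0=E4 v1=C5 downbeat m6
bar 5: v0=C4 v1=E4 downbeat M3
bar 6: v0=D4 v1=B4 downbeat M6
bar 7: v0=E4 v1=E5 downbeat P8
bar 8: v0=A3 v1=F4 downbeat m6
bar 9: v0=G3 v1=G4 downbeat P8
  -> R2 @ bar 3 tick 0 v(0, 1): C4/E4 M3 -> D4/D5 P8 similar
  -> R7 @ bar 3 tick 0 v(1,): E4->D5 leap 10st
  -> R2 @ bar 7 tick 0 v(0, 1): D4/B4 M6 -> E4/E5 P8 similar
  -> R7 @ bar 8 tick 0 v(1,): E5->F4 leap 11st

(3, 0, R2, (0, 1))
(3, 0, R7, (1,))
(7, 0, R2, (0, 1))
(8, 0, R7, (1,))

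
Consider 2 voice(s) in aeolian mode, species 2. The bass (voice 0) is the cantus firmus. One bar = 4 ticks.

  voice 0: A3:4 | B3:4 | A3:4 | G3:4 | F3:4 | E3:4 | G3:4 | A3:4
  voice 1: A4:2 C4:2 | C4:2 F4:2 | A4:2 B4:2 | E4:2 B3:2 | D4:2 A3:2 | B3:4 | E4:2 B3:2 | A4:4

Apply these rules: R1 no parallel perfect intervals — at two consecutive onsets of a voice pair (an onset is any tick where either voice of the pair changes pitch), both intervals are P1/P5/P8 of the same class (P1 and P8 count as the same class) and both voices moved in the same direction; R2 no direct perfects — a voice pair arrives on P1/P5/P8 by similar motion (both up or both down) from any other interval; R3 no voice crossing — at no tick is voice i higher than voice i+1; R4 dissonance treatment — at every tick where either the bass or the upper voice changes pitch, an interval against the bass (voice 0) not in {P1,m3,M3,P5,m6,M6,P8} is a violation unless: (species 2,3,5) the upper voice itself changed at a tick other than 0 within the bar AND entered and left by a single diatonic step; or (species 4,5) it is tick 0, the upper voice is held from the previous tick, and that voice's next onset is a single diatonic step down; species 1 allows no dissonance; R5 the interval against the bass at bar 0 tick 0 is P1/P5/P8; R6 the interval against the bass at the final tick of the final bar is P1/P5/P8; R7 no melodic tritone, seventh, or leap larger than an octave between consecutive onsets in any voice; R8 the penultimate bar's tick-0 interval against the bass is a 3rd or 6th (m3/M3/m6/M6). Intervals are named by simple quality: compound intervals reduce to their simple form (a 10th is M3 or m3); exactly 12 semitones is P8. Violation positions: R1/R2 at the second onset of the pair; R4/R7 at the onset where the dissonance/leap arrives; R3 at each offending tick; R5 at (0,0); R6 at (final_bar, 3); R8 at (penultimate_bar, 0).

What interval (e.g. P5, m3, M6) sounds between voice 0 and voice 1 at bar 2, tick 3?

M2

voice 0=A3 voice 1=B4 -> M2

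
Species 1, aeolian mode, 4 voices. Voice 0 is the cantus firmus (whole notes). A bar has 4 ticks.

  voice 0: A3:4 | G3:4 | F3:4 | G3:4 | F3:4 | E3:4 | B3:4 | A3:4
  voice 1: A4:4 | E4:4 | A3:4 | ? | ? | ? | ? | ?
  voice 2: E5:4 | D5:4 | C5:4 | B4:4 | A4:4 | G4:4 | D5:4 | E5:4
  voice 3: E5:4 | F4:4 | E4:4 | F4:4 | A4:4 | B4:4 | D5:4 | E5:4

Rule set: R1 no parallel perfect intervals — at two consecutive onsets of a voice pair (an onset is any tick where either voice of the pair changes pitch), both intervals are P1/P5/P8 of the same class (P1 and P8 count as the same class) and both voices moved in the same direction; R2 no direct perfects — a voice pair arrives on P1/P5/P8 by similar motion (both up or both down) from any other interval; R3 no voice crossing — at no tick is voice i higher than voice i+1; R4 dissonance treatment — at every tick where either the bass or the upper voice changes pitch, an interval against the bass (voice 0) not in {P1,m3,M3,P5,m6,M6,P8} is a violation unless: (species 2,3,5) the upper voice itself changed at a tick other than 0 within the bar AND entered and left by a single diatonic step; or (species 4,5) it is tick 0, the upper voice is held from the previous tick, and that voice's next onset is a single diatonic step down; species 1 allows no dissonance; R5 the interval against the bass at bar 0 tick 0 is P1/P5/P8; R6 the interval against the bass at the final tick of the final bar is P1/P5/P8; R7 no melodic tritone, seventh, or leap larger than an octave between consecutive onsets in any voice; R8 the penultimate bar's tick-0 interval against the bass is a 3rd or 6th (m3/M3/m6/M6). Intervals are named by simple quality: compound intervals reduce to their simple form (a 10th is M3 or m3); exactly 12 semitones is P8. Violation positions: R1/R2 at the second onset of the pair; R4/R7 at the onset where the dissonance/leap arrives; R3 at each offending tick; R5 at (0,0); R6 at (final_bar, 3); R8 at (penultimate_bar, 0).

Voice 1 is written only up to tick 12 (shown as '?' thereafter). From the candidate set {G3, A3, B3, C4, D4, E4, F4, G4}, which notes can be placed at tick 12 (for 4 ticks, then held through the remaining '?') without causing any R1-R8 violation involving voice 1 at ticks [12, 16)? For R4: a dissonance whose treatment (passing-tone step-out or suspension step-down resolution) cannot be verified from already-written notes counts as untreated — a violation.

{B3, E4, G3}

G3: legal
A3: violates R4
B3: legal
C4: violates R4
D4: violates R2
E4: legal
F4: violates R2,R4
G4: violates R2,R7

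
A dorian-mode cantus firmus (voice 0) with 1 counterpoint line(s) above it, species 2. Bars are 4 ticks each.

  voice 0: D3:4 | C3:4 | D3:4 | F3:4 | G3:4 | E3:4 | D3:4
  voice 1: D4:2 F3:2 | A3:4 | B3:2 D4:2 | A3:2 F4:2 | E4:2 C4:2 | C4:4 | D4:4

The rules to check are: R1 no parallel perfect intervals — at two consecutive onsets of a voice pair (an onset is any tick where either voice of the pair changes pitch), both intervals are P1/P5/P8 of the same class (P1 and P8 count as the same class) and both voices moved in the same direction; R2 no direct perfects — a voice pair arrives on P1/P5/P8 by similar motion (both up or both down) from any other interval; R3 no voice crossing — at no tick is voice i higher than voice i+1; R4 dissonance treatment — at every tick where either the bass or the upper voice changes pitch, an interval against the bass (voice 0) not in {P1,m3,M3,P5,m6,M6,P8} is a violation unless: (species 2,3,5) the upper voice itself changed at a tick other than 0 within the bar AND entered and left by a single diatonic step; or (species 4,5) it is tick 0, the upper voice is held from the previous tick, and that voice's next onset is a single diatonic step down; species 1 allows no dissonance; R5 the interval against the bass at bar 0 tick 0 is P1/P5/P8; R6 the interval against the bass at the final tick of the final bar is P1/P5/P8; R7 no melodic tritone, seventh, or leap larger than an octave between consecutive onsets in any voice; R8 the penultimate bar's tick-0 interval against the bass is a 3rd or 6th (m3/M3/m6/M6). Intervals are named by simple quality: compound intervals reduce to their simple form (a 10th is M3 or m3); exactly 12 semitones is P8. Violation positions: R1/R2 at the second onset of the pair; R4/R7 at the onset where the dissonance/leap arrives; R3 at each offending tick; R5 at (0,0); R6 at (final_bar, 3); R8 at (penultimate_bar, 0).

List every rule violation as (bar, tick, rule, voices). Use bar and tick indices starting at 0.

bar 0: v0=D3 v1=D4 downbeat P8
bar 1: v0=C3 v1=A3 downbeat M6
bar 2: v0=D3 v1=B3 downbeat M6
bar 3: v0=F3 v1=A3 downbeat M3
bar 4: v0=G3 v1=E4 downbeat M6
bar 5: v0=E3 v1=C4 downbeat m6
bar 6: v0=D3 v1=D4 downbeat P8
  -> R4 @ bar 4 tick 2 v(0, 1): G3/C4 P4 untreated

(4, 2, R4, (0, 1))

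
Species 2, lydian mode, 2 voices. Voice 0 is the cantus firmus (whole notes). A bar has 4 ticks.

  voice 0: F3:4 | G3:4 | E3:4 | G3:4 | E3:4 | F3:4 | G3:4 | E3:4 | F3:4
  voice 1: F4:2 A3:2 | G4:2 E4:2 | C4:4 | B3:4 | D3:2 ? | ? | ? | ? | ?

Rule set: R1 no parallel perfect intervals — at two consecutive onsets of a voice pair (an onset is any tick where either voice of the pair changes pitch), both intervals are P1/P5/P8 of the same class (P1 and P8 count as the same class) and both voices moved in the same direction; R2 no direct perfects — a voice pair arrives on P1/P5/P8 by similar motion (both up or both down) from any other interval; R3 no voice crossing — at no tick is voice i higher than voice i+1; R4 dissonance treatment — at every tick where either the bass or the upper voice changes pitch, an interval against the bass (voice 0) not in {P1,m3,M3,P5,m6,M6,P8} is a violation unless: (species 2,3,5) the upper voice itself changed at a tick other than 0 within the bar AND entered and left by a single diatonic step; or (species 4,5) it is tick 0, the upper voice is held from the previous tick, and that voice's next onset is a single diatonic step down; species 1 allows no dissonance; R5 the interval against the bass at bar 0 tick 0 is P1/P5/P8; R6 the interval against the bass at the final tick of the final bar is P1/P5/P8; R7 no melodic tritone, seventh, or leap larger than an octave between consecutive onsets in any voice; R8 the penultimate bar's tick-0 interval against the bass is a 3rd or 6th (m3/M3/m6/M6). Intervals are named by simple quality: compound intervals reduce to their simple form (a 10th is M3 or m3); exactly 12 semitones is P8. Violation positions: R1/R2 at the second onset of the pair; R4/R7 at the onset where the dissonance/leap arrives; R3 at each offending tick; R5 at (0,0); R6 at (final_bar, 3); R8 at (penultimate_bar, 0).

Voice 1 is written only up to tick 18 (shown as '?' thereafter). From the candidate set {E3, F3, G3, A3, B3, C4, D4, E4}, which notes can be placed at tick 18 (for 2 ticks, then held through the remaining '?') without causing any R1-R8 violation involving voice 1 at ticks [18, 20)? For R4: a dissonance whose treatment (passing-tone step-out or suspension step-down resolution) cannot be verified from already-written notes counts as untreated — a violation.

E3: legal
F3: violates R4
G3: legal
A3: violates R4
B3: legal
C4: violates R7
D4: violates R4
E4: violates R7

{B3, E3, G3}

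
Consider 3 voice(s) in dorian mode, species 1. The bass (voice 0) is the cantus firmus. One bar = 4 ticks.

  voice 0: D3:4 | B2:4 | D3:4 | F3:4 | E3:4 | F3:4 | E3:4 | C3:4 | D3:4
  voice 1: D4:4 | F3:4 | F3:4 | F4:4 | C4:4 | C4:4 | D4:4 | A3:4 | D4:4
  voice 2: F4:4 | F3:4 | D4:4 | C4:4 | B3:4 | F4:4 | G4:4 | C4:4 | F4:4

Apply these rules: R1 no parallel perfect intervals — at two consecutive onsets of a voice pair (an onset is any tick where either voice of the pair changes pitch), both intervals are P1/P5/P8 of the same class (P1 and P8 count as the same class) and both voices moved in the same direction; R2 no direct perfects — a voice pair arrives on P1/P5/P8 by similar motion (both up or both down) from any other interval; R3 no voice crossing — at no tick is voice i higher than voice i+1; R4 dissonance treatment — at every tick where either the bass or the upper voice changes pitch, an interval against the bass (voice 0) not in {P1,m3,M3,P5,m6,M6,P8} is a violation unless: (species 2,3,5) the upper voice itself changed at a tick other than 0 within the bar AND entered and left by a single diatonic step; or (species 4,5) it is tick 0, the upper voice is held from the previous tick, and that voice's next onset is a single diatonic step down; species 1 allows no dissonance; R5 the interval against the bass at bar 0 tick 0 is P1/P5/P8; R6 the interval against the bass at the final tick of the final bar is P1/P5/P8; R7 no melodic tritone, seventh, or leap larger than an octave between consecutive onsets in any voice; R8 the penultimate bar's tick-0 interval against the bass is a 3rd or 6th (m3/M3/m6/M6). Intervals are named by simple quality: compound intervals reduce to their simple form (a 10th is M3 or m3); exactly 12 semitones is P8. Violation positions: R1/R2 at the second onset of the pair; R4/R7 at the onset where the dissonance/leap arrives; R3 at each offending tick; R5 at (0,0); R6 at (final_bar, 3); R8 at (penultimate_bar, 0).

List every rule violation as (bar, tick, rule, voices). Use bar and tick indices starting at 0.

bar 0: v0=D3 v1=D4 v2=F4 downbeat m3
bar 1: v0=B2 v1=F3 v2=F3 downbeat TT
bar 2: v0=D3 v1=F3 v2=D4 downbeat P8
bar 3: v0=F3 v1=F4 v2=C4 downbeat P5
bar 4: v0=E3 v1=C4 v2=B3 downbeat P5
bar 5: v0=F3 v1=C4 v2=F4 downbeat P8
bar 6: v0=E3 v1=D4 v2=G4 downbeat m3
bar 7: v0=C3 v1=A3 v2=C4 downbeat P8
bar 8: v0=D3 v1=D4 v2=F4 downbeat m3
  -> R5 @ bar 0 tick 0 v(0, 2): opens on m3
  -> R2 @ bar 1 tick 0 v(1, 2): D4/F4 m3 -> F3/F3 P1 similar
  -> R4 @ bar 1 tick 0 v(0, 1): B2/F3 TT untreated
  -> R4 @ bar 1 tick 0 v(0, 2): B2/F3 TT untreated
  -> R2 @ bar 2 tick 0 v(0, 2): B2/F3 TT -> D3/D4 P8 similar
  -> R2 @ bar 3 tick 0 v(0, 1): D3/F3 m3 -> F3/F4 P8 similar
  -> R3 @ bar 3 tick 0 v(1, 2): F4 above C4
  -> R3 @ bar 3 tick 1 v(1, 2): F4 above C4
  -> R3 @ bar 3 tick 2 v(1, 2): F4 above C4
  -> R3 @ bar 3 tick 3 v(1, 2): F4 above C4
  -> R1 @ bar 4 tick 0 v(0, 2): F3/C4 P5 -> E3/B3 P5 similar
  -> R3 @ bar 4 tick 0 v(1, 2): C4 above B3
  -> R3 @ bar 4 tick 1 v(1, 2): C4 above B3
  -> R3 @ bar 4 tick 2 v(1, 2): C4 above B3
  -> R3 @ bar 4 tick 3 v(1, 2): C4 above B3
  -> R2 @ bar 5 tick 0 v(0, 2): E3/B3 P5 -> F3/F4 P8 similar
  -> R7 @ bar 5 tick 0 v(2,): B3->F4 leap 6st
  -> R4 @ bar 6 tick 0 v(0, 1): E3/D4 m7 untreated
  -> R2 @ bar 7 tick 0 v(0, 2): E3/G4 m3 -> C3/C4 P8 similar
  -> R8 @ bar 7 tick 0 v(0, 2): penult P8 not 3rd/6th
  -> R2 @ bar 8 tick 0 v(0, 1): C3/A3 M6 -> D3/D4 P8 similar
  -> R6 @ bar 8 tick 3 v(0, 2): closes on m3

(0, 0, R5, (0, 2))
(1, 0, R2, (1, 2))
(1, 0, R4, (0, 1))
(1, 0, R4, (0, 2))
(2, 0, R2, (0, 2))
(3, 0, R2, (0, 1))
(3, 0, R3, (1, 2))
(3, 1, R3, (1, 2))
(3, 2, R3, (1, 2))
(3, 3, R3, (1, 2))
(4, 0, R1, (0, 2))
(4, 0, R3, (1, 2))
(4, 1, R3, (1, 2))
(4, 2, R3, (1, 2))
(4, 3, R3, (1, 2))
(5, 0, R2, (0, 2))
(5, 0, R7, (2,))
(6, 0, R4, (0, 1))
(7, 0, R2, (0, 2))
(7, 0, R8, (0, 2))
(8, 0, R2, (0, 1))
(8, 3, R6, (0, 2))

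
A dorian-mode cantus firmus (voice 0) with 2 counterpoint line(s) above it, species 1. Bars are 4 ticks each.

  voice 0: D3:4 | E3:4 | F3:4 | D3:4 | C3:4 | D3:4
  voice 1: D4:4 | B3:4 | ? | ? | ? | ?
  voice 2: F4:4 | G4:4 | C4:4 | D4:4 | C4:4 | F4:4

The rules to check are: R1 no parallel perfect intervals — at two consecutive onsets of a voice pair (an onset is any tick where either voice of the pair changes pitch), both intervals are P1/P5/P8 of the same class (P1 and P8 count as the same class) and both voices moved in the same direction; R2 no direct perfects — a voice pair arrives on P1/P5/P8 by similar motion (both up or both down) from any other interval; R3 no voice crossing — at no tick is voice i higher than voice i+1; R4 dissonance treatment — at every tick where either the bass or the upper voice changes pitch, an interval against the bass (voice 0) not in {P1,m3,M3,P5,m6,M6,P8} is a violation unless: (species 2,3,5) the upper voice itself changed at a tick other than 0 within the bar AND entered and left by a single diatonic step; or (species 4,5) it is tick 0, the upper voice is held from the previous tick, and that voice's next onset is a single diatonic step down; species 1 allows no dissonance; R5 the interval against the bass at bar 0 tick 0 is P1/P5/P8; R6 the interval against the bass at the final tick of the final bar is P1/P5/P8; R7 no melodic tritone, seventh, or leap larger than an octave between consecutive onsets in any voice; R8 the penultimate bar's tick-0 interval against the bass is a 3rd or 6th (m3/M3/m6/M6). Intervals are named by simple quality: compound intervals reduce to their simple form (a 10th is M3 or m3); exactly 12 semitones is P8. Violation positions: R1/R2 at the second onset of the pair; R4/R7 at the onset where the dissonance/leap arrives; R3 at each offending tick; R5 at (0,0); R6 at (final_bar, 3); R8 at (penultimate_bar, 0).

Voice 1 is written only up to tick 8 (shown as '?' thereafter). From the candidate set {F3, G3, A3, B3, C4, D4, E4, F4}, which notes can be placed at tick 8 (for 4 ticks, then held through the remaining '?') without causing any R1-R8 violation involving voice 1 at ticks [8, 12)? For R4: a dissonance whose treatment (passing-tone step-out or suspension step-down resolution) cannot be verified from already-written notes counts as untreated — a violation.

{A3}

F3: violates R2,R7
G3: violates R4
A3: legal
B3: violates R4
C4: violates R1
D4: violates R3
E4: violates R3,R4
F4: violates R2,R3,R7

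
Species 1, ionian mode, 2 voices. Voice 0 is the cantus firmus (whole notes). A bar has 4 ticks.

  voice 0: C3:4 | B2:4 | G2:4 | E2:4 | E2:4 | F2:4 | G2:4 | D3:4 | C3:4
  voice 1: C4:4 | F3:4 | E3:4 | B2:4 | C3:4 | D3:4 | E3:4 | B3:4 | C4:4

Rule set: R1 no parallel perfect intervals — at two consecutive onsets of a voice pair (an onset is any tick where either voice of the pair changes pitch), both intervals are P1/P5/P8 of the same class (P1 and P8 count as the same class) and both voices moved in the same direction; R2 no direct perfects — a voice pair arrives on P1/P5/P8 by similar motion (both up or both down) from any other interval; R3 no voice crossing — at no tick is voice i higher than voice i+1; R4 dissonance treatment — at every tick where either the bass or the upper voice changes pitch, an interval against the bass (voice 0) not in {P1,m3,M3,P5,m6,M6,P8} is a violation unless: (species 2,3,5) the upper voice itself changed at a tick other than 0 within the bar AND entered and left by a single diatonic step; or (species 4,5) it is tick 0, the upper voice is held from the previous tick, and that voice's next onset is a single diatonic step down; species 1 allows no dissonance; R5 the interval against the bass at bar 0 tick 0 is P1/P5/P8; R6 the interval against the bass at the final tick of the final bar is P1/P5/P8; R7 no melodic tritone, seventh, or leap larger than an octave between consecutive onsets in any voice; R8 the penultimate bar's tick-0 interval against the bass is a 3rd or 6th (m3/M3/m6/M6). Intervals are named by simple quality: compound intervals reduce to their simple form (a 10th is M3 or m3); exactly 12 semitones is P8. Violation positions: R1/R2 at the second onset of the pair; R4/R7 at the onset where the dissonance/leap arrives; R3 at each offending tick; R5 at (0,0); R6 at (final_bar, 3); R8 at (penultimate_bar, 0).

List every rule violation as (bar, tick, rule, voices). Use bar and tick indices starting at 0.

bar 0: v0=C3 v1=C4 downbeat P8
bar 1: v0=B2 v1=F3 downbeat TT
bar 2: v0=G2 v1=E3 downbeat M6
bar 3: v0=E2 v1=B2 downbeat P5
bar 4: v0=E2 v1=C3 downbeat m6
bar 5: v0=F2 v1=D3 downbeat M6
bar 6: v0=G2 v1=E3 downbeat M6
bar 7: v0=D3 v1=B3 downbeat M6
bar 8: v0=C3 v1=C4 downbeat P8
  -> R4 @ bar 1 tick 0 v(0, 1): B2/F3 TT untreated
  -> R2 @ bar 3 tick 0 v(0, 1): G2/E3 M6 -> E2/B2 P5 similar

(1, 0, R4, (0, 1))
(3, 0, R2, (0, 1))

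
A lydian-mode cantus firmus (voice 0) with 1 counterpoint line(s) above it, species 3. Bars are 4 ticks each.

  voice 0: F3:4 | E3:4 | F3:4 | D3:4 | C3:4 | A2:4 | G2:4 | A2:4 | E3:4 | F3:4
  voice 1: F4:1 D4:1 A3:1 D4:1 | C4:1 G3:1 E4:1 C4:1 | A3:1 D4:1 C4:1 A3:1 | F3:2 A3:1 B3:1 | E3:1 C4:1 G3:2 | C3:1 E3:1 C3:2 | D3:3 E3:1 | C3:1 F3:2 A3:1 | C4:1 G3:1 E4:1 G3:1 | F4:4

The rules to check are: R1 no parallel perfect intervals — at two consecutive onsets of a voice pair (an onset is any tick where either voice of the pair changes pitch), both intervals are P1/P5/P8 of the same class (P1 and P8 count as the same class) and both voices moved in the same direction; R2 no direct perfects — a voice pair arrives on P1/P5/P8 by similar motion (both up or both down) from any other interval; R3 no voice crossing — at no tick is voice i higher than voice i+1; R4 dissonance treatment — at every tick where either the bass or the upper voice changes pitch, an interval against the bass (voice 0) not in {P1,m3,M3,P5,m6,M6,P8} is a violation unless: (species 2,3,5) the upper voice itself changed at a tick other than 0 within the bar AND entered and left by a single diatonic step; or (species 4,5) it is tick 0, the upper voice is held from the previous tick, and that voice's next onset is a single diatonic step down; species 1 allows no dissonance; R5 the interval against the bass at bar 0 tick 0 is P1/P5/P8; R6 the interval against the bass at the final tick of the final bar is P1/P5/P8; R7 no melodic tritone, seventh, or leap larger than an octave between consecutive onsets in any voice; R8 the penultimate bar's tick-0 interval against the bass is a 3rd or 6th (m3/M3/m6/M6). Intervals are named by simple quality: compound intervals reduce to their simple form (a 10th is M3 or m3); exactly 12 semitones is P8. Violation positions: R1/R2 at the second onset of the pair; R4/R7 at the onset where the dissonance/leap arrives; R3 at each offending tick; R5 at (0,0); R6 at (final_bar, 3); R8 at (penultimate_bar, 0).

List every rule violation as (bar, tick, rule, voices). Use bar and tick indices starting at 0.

(9, 0, R2, (0, 1))
(9, 0, R7, (1,))

bar 0: v0=F3 v1=F4 downbeat P8
bar 1: v0=E3 v1=C4 downbeat m6
bar 2: v0=F3 v1=A3 downbeat M3
bar 3: v0=D3 v1=F3 downbeat m3
bar 4: v0=C3 v1=E3 downbeat M3
bar 5: v0=A2 v1=C3 downbeat m3
bar 6: v0=G2 v1=D3 downbeat P5
bar 7: v0=A2 v1=C3 downbeat m3
bar 8: v0=E3 v1=C4 downbeat m6
bar 9: v0=F3 v1=F4 downbeat P8
  -> R2 @ bar 9 tick 0 v(0, 1): E3/G3 m3 -> F3/F4 P8 similar
  -> R7 @ bar 9 tick 0 v(1,): G3->F4 leap 10st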